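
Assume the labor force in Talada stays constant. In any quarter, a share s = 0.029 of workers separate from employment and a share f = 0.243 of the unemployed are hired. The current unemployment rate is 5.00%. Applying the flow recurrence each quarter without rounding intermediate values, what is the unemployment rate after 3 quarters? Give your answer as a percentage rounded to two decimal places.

Unemployment rate after three quarters ≈ 8.48%.

With a fixed labor force, u_{t+1} = u_t + s·(1−u_t) − f·u_t = u_t·(1−s−f) + s.
Here 1−s−f = 0.728 and s = 0.029.
u_1 = 0.050000 × 0.728 + 0.029 = 0.065400.
u_2 = 0.065400 × 0.728 + 0.029 = 0.076611.
u_3 = 0.076611 × 0.728 + 0.029 = 0.084773.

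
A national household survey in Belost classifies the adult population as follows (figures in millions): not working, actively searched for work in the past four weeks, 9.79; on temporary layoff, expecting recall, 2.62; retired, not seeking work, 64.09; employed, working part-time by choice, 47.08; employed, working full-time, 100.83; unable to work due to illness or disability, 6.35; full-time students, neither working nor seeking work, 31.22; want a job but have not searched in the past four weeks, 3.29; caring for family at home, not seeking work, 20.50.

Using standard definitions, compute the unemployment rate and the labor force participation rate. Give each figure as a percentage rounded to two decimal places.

Unemployment rate ≈ 7.74%; labor force participation rate ≈ 56.10%.

Employed = 47.08 + 100.83 = 147.91 million.
Unemployed = 9.79 + 2.62 = 12.41 million (jobless and actively searching, or on temporary layoff).
Labor force = 147.91 + 12.41 = 160.32 million.
Not in labor force = 64.09 + 6.35 + 31.22 + 3.29 + 20.50 = 125.45 million (those not working and not actively searching are outside the labor force — including those who want a job but have given up searching).
Civilian working-age population = 160.32 + 125.45 = 285.77 million.
Unemployment rate = 12.41 / 160.32 = 7.74%.
Labor force participation rate = 160.32 / 285.77 = 56.10%.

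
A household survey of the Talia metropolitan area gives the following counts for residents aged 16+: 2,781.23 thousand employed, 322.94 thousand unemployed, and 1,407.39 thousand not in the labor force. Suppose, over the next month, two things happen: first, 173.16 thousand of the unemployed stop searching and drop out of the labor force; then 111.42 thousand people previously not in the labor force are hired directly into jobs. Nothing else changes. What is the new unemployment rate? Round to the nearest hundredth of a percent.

Initially, labor force = 2,781.23 + 322.94 = 3,104.17 thousand, so u = 322.94/3,104.17 = 10.40%.
After the first change, unemployed and labor force both fall by 173.16 → E = 2,781.23, U = 149.78, labor force = 2,931.01 thousand.
After the second change, employed and labor force both rise by 111.42; unemployed unchanged → E = 2,892.65, U = 149.78, labor force = 3,042.43 thousand.
New unemployment rate = 149.78 / 3,042.43 = 4.92%.

New unemployment rate ≈ 4.92%.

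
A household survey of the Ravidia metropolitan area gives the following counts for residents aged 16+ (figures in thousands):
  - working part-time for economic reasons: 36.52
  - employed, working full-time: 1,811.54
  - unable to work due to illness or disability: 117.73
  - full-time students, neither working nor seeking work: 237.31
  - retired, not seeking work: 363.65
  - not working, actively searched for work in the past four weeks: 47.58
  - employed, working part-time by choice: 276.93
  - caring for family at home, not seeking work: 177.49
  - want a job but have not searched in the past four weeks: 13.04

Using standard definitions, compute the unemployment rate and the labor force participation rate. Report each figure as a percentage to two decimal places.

Unemployment rate ≈ 2.19%; labor force participation rate ≈ 70.50%.

Employed = 36.52 + 1,811.54 + 276.93 = 2,124.99 thousand (anyone who worked, including part-time for economic reasons, counts as employed).
Unemployed = 47.58 thousand.
Labor force = 2,124.99 + 47.58 = 2,172.57 thousand.
Not in labor force = 117.73 + 237.31 + 363.65 + 177.49 + 13.04 = 909.22 thousand (those not working and not actively searching are outside the labor force — including those who want a job but have given up searching).
Civilian working-age population = 2,172.57 + 909.22 = 3,081.79 thousand.
Unemployment rate = 47.58 / 2,172.57 = 2.19%.
Labor force participation rate = 2,172.57 / 3,081.79 = 70.50%.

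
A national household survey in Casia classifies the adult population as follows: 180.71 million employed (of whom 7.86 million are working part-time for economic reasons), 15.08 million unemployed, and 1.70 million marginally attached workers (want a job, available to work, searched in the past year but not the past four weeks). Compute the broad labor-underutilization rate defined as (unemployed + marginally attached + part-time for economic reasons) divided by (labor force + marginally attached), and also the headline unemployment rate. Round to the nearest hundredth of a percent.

Labor force = 180.71 + 15.08 = 195.79 million.
Numerator = 15.08 + 1.70 + 7.86 = 24.64 million.
Denominator = 195.79 + 1.70 = 197.49 million.
Broad rate = 24.64 / 197.49 = 12.48%.
Headline unemployment rate = 15.08 / 195.79 = 7.70%.

Broad underutilization rate ≈ 12.48%; headline unemployment rate ≈ 7.70%.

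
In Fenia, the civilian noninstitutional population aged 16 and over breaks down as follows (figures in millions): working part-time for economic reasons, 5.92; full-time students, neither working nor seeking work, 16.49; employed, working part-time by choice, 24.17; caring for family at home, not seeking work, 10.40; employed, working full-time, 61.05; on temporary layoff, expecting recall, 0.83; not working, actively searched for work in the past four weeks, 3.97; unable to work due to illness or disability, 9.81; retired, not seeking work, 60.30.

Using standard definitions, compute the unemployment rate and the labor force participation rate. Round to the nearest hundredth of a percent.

Unemployment rate ≈ 5.00%; labor force participation rate ≈ 49.73%.

Employed = 5.92 + 24.17 + 61.05 = 91.14 million (anyone who worked, including part-time for economic reasons, counts as employed).
Unemployed = 0.83 + 3.97 = 4.80 million (jobless and actively searching, or on temporary layoff).
Labor force = 91.14 + 4.80 = 95.94 million.
Not in labor force = 16.49 + 10.40 + 9.81 + 60.30 = 97.00 million (those not working and not actively searching are outside the labor force).
Civilian working-age population = 95.94 + 97.00 = 192.94 million.
Unemployment rate = 4.80 / 95.94 = 5.00%.
Labor force participation rate = 95.94 / 192.94 = 49.73%.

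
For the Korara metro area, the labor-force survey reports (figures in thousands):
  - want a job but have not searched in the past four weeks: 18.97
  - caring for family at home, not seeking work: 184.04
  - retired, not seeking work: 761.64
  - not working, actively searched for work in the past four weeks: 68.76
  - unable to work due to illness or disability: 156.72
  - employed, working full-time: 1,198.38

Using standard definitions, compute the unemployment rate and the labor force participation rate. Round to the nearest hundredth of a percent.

Employed = 1,198.38 thousand.
Unemployed = 68.76 thousand.
Labor force = 1,198.38 + 68.76 = 1,267.14 thousand.
Not in labor force = 18.97 + 184.04 + 761.64 + 156.72 = 1,121.37 thousand (those not working and not actively searching are outside the labor force — including those who want a job but have given up searching).
Civilian working-age population = 1,267.14 + 1,121.37 = 2,388.51 thousand.
Unemployment rate = 68.76 / 1,267.14 = 5.43%.
Labor force participation rate = 1,267.14 / 2,388.51 = 53.05%.

Unemployment rate ≈ 5.43%; labor force participation rate ≈ 53.05%.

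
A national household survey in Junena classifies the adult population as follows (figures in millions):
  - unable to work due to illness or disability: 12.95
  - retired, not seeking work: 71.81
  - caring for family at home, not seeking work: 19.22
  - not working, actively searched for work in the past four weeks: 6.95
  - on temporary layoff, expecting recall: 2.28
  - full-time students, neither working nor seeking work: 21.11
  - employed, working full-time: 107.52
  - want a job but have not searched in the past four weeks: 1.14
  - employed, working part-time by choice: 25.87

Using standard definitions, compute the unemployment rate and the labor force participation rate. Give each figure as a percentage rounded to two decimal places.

Employed = 107.52 + 25.87 = 133.39 million.
Unemployed = 6.95 + 2.28 = 9.23 million (jobless and actively searching, or on temporary layoff).
Labor force = 133.39 + 9.23 = 142.62 million.
Not in labor force = 12.95 + 71.81 + 19.22 + 21.11 + 1.14 = 126.23 million (those not working and not actively searching are outside the labor force — including those who want a job but have given up searching).
Civilian working-age population = 142.62 + 126.23 = 268.85 million.
Unemployment rate = 9.23 / 142.62 = 6.47%.
Labor force participation rate = 142.62 / 268.85 = 53.05%.

Unemployment rate ≈ 6.47%; labor force participation rate ≈ 53.05%.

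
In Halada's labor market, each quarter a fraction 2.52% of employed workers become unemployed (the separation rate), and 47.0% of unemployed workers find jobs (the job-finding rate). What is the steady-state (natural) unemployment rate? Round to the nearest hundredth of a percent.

At steady state the flows balance: s·E = f·U, so U/(E+U) = s/(s+f).
u* = 2.52 / (2.52 + 47.0) = 2.52 / 49.52 = 5.09%.

Steady-state unemployment rate ≈ 5.09%.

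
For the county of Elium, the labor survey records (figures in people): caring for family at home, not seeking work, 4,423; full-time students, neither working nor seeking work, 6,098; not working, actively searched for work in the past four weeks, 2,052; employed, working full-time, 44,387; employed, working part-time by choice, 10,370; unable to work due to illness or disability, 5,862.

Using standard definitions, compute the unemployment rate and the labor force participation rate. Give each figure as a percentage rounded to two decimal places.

Employed = 44,387 + 10,370 = 54,757.
Unemployed = 2,052.
Labor force = 54,757 + 2,052 = 56,809.
Not in labor force = 4,423 + 6,098 + 5,862 = 16,383 (those not working and not actively searching are outside the labor force).
Civilian working-age population = 56,809 + 16,383 = 73,192.
Unemployment rate = 2,052 / 56,809 = 3.61%.
Labor force participation rate = 56,809 / 73,192 = 77.62%.

Unemployment rate ≈ 3.61%; labor force participation rate ≈ 77.62%.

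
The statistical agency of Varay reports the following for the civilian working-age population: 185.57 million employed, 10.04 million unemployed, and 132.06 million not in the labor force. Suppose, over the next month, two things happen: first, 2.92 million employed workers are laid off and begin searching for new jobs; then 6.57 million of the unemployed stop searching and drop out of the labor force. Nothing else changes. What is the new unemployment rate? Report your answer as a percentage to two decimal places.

New unemployment rate ≈ 3.38%.

Initially, labor force = 185.57 + 10.04 = 195.61 million, so u = 10.04/195.61 = 5.13%.
After the first change, employed falls and unemployed rises by 2.92; labor force unchanged → E = 182.65, U = 12.96, labor force = 195.61 million.
After the second change, unemployed and labor force both fall by 6.57 → E = 182.65, U = 6.39, labor force = 189.04 million.
New unemployment rate = 6.39 / 189.04 = 3.38%.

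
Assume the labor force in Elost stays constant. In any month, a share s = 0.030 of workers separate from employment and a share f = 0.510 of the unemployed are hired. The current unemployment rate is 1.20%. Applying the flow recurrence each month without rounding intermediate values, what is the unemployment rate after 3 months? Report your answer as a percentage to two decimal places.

Unemployment rate after three months ≈ 5.13%.

With a fixed labor force, u_{t+1} = u_t + s·(1−u_t) − f·u_t = u_t·(1−s−f) + s.
Here 1−s−f = 0.460 and s = 0.030.
u_1 = 0.012000 × 0.460 + 0.030 = 0.035520.
u_2 = 0.035520 × 0.460 + 0.030 = 0.046339.
u_3 = 0.046339 × 0.460 + 0.030 = 0.051316.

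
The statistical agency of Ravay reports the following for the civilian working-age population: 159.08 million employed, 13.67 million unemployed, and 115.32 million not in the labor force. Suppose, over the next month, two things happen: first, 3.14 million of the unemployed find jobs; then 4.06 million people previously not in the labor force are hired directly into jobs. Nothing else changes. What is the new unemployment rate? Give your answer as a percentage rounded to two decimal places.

New unemployment rate ≈ 5.96%.

Initially, labor force = 159.08 + 13.67 = 172.75 million, so u = 13.67/172.75 = 7.91%.
After the first change, unemployed falls and employed rises by 3.14; labor force unchanged → E = 162.22, U = 10.53, labor force = 172.75 million.
After the second change, employed and labor force both rise by 4.06; unemployed unchanged → E = 166.28, U = 10.53, labor force = 176.81 million.
New unemployment rate = 10.53 / 176.81 = 5.96%.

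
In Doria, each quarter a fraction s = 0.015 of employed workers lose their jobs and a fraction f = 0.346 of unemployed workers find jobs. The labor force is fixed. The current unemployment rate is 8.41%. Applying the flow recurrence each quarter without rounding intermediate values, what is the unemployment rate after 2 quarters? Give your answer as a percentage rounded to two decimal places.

Unemployment rate after two quarters ≈ 5.89%.

With a fixed labor force, u_{t+1} = u_t + s·(1−u_t) − f·u_t = u_t·(1−s−f) + s.
Here 1−s−f = 0.639 and s = 0.015.
u_1 = 0.084100 × 0.639 + 0.015 = 0.068740.
u_2 = 0.068740 × 0.639 + 0.015 = 0.058925.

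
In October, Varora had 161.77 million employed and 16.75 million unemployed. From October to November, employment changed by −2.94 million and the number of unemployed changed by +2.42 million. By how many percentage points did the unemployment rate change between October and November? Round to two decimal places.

October: labor force = 161.77 + 16.75 = 178.52; u = 16.75/178.52 = 9.38%.
November: labor force = 158.83 + 19.17 = 178.00; u = 19.17/178.00 = 10.77%.
Change = 10.77% − 9.38% = +1.39 pp.

The unemployment rate changed by +1.39 percentage points.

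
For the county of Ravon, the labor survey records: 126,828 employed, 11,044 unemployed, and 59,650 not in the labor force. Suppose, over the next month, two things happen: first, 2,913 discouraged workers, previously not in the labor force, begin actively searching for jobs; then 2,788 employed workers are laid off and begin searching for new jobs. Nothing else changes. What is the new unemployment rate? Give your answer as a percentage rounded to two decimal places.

Initially, labor force = 126,828 + 11,044 = 137,872, so u = 11,044/137,872 = 8.01%.
After the first change, unemployed and labor force both rise by 2,913 → E = 126,828, U = 13,957, labor force = 140,785.
After the second change, employed falls and unemployed rises by 2,788; labor force unchanged → E = 124,040, U = 16,745, labor force = 140,785.
New unemployment rate = 16,745 / 140,785 = 11.89%.

New unemployment rate ≈ 11.89%.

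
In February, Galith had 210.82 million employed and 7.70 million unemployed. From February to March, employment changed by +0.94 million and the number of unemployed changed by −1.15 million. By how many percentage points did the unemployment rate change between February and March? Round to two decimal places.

The unemployment rate changed by −0.52 percentage points.

February: labor force = 210.82 + 7.70 = 218.52; u = 7.70/218.52 = 3.52%.
March: labor force = 211.76 + 6.55 = 218.31; u = 6.55/218.31 = 3.00%.
Change = 3.00% − 3.52% = −0.52 pp.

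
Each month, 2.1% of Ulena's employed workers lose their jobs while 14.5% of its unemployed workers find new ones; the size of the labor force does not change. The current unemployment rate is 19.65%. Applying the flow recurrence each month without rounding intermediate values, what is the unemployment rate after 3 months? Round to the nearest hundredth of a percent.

With a fixed labor force, u_{t+1} = u_t + s·(1−u_t) − f·u_t = u_t·(1−s−f) + s.
Here 1−s−f = 0.834 and s = 0.021.
u_1 = 0.196500 × 0.834 + 0.021 = 0.184881.
u_2 = 0.184881 × 0.834 + 0.021 = 0.175191.
u_3 = 0.175191 × 0.834 + 0.021 = 0.167109.

Unemployment rate after three months ≈ 16.71%.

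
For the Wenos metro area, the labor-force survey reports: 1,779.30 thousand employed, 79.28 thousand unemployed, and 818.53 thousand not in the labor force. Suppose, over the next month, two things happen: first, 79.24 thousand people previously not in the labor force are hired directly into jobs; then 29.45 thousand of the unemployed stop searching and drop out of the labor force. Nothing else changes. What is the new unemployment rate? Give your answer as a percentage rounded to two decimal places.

New unemployment rate ≈ 2.61%.

Initially, labor force = 1,779.30 + 79.28 = 1,858.58 thousand, so u = 79.28/1,858.58 = 4.27%.
After the first change, employed and labor force both rise by 79.24; unemployed unchanged → E = 1,858.54, U = 79.28, labor force = 1,937.82 thousand.
After the second change, unemployed and labor force both fall by 29.45 → E = 1,858.54, U = 49.83, labor force = 1,908.37 thousand.
New unemployment rate = 49.83 / 1,908.37 = 2.61%.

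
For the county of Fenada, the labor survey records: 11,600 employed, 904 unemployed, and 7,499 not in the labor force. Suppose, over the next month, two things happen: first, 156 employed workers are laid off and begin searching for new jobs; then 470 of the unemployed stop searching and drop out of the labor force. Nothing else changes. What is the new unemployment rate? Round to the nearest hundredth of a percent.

New unemployment rate ≈ 4.90%.

Initially, labor force = 11,600 + 904 = 12,504, so u = 904/12,504 = 7.23%.
After the first change, employed falls and unemployed rises by 156; labor force unchanged → E = 11,444, U = 1,060, labor force = 12,504.
After the second change, unemployed and labor force both fall by 470 → E = 11,444, U = 590, labor force = 12,034.
New unemployment rate = 590 / 12,034 = 4.90%.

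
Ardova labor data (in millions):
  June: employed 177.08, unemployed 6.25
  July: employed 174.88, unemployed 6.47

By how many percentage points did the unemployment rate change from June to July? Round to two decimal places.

June: labor force = 177.08 + 6.25 = 183.33; u = 6.25/183.33 = 3.41%.
July: labor force = 174.88 + 6.47 = 181.35; u = 6.47/181.35 = 3.57%.
Change = 3.57% − 3.41% = +0.16 pp.

The unemployment rate changed by +0.16 percentage points.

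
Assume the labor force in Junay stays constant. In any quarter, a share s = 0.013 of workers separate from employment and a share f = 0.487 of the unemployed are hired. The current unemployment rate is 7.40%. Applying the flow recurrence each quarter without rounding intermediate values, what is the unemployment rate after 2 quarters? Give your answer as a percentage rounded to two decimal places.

Unemployment rate after two quarters ≈ 3.80%.

With a fixed labor force, u_{t+1} = u_t + s·(1−u_t) − f·u_t = u_t·(1−s−f) + s.
Here 1−s−f = 0.500 and s = 0.013.
u_1 = 0.074000 × 0.500 + 0.013 = 0.050000.
u_2 = 0.050000 × 0.500 + 0.013 = 0.038000.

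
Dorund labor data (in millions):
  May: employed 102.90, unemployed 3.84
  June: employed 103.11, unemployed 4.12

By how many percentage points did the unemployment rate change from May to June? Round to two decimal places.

The unemployment rate changed by +0.24 percentage points.

May: labor force = 102.90 + 3.84 = 106.74; u = 3.84/106.74 = 3.60%.
June: labor force = 103.11 + 4.12 = 107.23; u = 4.12/107.23 = 3.84%.
Change = 3.84% − 3.60% = +0.24 pp.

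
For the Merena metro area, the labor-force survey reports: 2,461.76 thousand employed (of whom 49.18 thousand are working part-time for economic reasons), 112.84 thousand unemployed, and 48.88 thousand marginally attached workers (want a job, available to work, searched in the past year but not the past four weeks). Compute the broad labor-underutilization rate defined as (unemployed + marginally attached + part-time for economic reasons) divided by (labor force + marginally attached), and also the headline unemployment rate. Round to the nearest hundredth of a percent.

Broad underutilization rate ≈ 8.04%; headline unemployment rate ≈ 4.38%.

Labor force = 2,461.76 + 112.84 = 2,574.60 thousand.
Numerator = 112.84 + 48.88 + 49.18 = 210.90 thousand.
Denominator = 2,574.60 + 48.88 = 2,623.48 thousand.
Broad rate = 210.90 / 2,623.48 = 8.04%.
Headline unemployment rate = 112.84 / 2,574.60 = 4.38%.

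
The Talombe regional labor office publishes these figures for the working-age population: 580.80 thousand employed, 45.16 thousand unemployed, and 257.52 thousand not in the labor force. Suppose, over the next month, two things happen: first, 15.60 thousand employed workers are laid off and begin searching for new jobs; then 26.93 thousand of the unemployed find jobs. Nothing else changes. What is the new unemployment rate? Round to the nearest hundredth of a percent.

New unemployment rate ≈ 5.40%.

Initially, labor force = 580.80 + 45.16 = 625.96 thousand, so u = 45.16/625.96 = 7.21%.
After the first change, employed falls and unemployed rises by 15.60; labor force unchanged → E = 565.20, U = 60.76, labor force = 625.96 thousand.
After the second change, unemployed falls and employed rises by 26.93; labor force unchanged → E = 592.13, U = 33.83, labor force = 625.96 thousand.
New unemployment rate = 33.83 / 625.96 = 5.40%.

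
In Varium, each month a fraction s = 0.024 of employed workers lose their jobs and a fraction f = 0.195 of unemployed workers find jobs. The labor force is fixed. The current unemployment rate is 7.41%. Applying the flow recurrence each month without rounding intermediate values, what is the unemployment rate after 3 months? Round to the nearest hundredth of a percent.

Unemployment rate after three months ≈ 9.27%.

With a fixed labor force, u_{t+1} = u_t + s·(1−u_t) − f·u_t = u_t·(1−s−f) + s.
Here 1−s−f = 0.781 and s = 0.024.
u_1 = 0.074100 × 0.781 + 0.024 = 0.081872.
u_2 = 0.081872 × 0.781 + 0.024 = 0.087942.
u_3 = 0.087942 × 0.781 + 0.024 = 0.092683.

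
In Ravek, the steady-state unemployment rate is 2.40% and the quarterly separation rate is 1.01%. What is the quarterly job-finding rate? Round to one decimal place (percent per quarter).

From u* = s/(s+f): f = s·(1−u)/u.
f = 1.01 × (1 − 0.0240) / 0.0240 = 0.9858 / 0.0240 ≈ 41.1% per quarter.

Job-finding rate ≈ 41.1% per quarter.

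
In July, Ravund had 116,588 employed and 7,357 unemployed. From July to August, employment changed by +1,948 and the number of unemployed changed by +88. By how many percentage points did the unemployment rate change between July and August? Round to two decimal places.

The unemployment rate changed by −0.03 percentage points.

July: labor force = 116,588 + 7,357 = 123,945; u = 7,357/123,945 = 5.94%.
August: labor force = 118,536 + 7,445 = 125,981; u = 7,445/125,981 = 5.91%.
Change = 5.91% − 5.94% = −0.03 pp.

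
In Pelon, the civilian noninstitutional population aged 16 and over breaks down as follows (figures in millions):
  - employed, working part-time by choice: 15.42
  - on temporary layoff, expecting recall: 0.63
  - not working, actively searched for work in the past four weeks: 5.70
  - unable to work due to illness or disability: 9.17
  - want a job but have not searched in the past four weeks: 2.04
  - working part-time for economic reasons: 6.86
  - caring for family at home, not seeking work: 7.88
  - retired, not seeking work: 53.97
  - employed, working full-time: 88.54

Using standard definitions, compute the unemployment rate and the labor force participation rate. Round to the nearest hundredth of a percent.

Unemployment rate ≈ 5.40%; labor force participation rate ≈ 61.59%.

Employed = 15.42 + 6.86 + 88.54 = 110.82 million (anyone who worked, including part-time for economic reasons, counts as employed).
Unemployed = 0.63 + 5.70 = 6.33 million (jobless and actively searching, or on temporary layoff).
Labor force = 110.82 + 6.33 = 117.15 million.
Not in labor force = 9.17 + 2.04 + 7.88 + 53.97 = 73.06 million (those not working and not actively searching are outside the labor force — including those who want a job but have given up searching).
Civilian working-age population = 117.15 + 73.06 = 190.21 million.
Unemployment rate = 6.33 / 117.15 = 5.40%.
Labor force participation rate = 117.15 / 190.21 = 61.59%.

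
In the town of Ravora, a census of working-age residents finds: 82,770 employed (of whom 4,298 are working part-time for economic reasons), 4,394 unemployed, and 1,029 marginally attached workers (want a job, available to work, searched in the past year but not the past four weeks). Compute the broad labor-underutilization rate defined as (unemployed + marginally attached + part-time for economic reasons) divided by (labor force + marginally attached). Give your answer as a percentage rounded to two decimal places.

Labor force = 82,770 + 4,394 = 87,164.
Numerator = 4,394 + 1,029 + 4,298 = 9,721.
Denominator = 87,164 + 1,029 = 88,193.
Broad rate = 9,721 / 88,193 = 11.02%.

Broad underutilization rate ≈ 11.02%.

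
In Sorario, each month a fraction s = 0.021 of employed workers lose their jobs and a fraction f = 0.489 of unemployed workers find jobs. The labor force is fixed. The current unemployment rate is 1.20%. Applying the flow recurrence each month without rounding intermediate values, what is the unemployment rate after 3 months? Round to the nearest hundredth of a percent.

With a fixed labor force, u_{t+1} = u_t + s·(1−u_t) − f·u_t = u_t·(1−s−f) + s.
Here 1−s−f = 0.490 and s = 0.021.
u_1 = 0.012000 × 0.490 + 0.021 = 0.026880.
u_2 = 0.026880 × 0.490 + 0.021 = 0.034171.
u_3 = 0.034171 × 0.490 + 0.021 = 0.037744.

Unemployment rate after three months ≈ 3.77%.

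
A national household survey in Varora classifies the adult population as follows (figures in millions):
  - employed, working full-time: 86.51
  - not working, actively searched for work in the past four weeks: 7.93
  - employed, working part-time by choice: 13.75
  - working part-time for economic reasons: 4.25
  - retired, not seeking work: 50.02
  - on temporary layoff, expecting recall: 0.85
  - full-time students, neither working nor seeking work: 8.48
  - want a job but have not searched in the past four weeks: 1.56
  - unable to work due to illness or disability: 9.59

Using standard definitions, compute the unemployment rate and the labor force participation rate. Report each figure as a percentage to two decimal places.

Employed = 86.51 + 13.75 + 4.25 = 104.51 million (anyone who worked, including part-time for economic reasons, counts as employed).
Unemployed = 7.93 + 0.85 = 8.78 million (jobless and actively searching, or on temporary layoff).
Labor force = 104.51 + 8.78 = 113.29 million.
Not in labor force = 50.02 + 8.48 + 1.56 + 9.59 = 69.65 million (those not working and not actively searching are outside the labor force — including those who want a job but have given up searching).
Civilian working-age population = 113.29 + 69.65 = 182.94 million.
Unemployment rate = 8.78 / 113.29 = 7.75%.
Labor force participation rate = 113.29 / 182.94 = 61.93%.

Unemployment rate ≈ 7.75%; labor force participation rate ≈ 61.93%.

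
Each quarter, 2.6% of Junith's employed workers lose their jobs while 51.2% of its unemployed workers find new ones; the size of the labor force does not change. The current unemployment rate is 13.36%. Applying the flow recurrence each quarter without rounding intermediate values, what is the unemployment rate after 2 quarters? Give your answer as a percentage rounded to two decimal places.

Unemployment rate after two quarters ≈ 6.65%.

With a fixed labor force, u_{t+1} = u_t + s·(1−u_t) − f·u_t = u_t·(1−s−f) + s.
Here 1−s−f = 0.462 and s = 0.026.
u_1 = 0.133600 × 0.462 + 0.026 = 0.087723.
u_2 = 0.087723 × 0.462 + 0.026 = 0.066528.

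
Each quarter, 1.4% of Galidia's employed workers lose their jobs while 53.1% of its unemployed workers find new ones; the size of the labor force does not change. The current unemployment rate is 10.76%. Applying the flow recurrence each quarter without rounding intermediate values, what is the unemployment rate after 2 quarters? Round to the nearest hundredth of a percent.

With a fixed labor force, u_{t+1} = u_t + s·(1−u_t) − f·u_t = u_t·(1−s−f) + s.
Here 1−s−f = 0.455 and s = 0.014.
u_1 = 0.107600 × 0.455 + 0.014 = 0.062958.
u_2 = 0.062958 × 0.455 + 0.014 = 0.042646.

Unemployment rate after two quarters ≈ 4.26%.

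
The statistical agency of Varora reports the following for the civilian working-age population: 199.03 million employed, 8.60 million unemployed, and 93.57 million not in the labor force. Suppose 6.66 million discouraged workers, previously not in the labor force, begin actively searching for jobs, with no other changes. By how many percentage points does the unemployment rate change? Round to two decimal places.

The unemployment rate changes by +2.98 percentage points.

Initially, labor force = 199.03 + 8.60 = 207.63 million, so u = 8.60/207.63 = 4.14%.
After the change, unemployed and labor force both rise by 6.66 → E = 199.03, U = 15.26, labor force = 214.29 million.
New unemployment rate = 15.26 / 214.29 = 7.12%.
Change = 7.12% − 4.14% = +2.98 percentage points.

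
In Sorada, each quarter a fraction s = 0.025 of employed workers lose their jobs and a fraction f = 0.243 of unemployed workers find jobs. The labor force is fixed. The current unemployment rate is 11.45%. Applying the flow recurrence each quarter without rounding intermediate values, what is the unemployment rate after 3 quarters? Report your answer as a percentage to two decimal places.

Unemployment rate after three quarters ≈ 10.16%.

With a fixed labor force, u_{t+1} = u_t + s·(1−u_t) − f·u_t = u_t·(1−s−f) + s.
Here 1−s−f = 0.732 and s = 0.025.
u_1 = 0.114500 × 0.732 + 0.025 = 0.108814.
u_2 = 0.108814 × 0.732 + 0.025 = 0.104652.
u_3 = 0.104652 × 0.732 + 0.025 = 0.101605.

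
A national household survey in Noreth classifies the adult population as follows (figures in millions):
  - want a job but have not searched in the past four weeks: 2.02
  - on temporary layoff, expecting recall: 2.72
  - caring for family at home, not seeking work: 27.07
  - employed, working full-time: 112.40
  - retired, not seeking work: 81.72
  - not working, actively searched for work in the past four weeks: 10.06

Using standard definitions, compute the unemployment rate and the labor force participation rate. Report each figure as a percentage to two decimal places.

Employed = 112.40 million.
Unemployed = 2.72 + 10.06 = 12.78 million (jobless and actively searching, or on temporary layoff).
Labor force = 112.40 + 12.78 = 125.18 million.
Not in labor force = 2.02 + 27.07 + 81.72 = 110.81 million (those not working and not actively searching are outside the labor force — including those who want a job but have given up searching).
Civilian working-age population = 125.18 + 110.81 = 235.99 million.
Unemployment rate = 12.78 / 125.18 = 10.21%.
Labor force participation rate = 125.18 / 235.99 = 53.04%.

Unemployment rate ≈ 10.21%; labor force participation rate ≈ 53.04%.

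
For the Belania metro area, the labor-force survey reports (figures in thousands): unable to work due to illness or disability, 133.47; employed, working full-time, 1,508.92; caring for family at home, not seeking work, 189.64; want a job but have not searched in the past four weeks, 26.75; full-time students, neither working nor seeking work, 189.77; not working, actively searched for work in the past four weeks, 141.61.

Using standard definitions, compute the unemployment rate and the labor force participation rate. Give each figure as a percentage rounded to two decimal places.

Unemployment rate ≈ 8.58%; labor force participation rate ≈ 75.36%.

Employed = 1,508.92 thousand.
Unemployed = 141.61 thousand.
Labor force = 1,508.92 + 141.61 = 1,650.53 thousand.
Not in labor force = 133.47 + 189.64 + 26.75 + 189.77 = 539.63 thousand (those not working and not actively searching are outside the labor force — including those who want a job but have given up searching).
Civilian working-age population = 1,650.53 + 539.63 = 2,190.16 thousand.
Unemployment rate = 141.61 / 1,650.53 = 8.58%.
Labor force participation rate = 1,650.53 / 2,190.16 = 75.36%.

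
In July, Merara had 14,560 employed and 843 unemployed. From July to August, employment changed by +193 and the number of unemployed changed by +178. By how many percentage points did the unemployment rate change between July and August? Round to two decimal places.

July: labor force = 14,560 + 843 = 15,403; u = 843/15,403 = 5.47%.
August: labor force = 14,753 + 1,021 = 15,774; u = 1,021/15,774 = 6.47%.
Change = 6.47% − 5.47% = +1.00 pp.

The unemployment rate changed by +1.00 percentage points.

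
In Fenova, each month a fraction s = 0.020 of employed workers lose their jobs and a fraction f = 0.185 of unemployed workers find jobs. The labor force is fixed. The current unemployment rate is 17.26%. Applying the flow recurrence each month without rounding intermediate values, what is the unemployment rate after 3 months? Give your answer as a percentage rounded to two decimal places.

With a fixed labor force, u_{t+1} = u_t + s·(1−u_t) − f·u_t = u_t·(1−s−f) + s.
Here 1−s−f = 0.795 and s = 0.020.
u_1 = 0.172600 × 0.795 + 0.020 = 0.157217.
u_2 = 0.157217 × 0.795 + 0.020 = 0.144988.
u_3 = 0.144988 × 0.795 + 0.020 = 0.135265.

Unemployment rate after three months ≈ 13.53%.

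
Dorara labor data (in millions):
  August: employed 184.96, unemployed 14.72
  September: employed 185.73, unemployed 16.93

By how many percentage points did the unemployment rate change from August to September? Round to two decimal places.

The unemployment rate changed by +0.98 percentage points.

August: labor force = 184.96 + 14.72 = 199.68; u = 14.72/199.68 = 7.37%.
September: labor force = 185.73 + 16.93 = 202.66; u = 16.93/202.66 = 8.35%.
Change = 8.35% − 7.37% = +0.98 pp.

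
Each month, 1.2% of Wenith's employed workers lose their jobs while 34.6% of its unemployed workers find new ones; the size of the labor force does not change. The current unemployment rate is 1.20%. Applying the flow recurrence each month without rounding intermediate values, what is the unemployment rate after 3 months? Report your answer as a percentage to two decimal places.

With a fixed labor force, u_{t+1} = u_t + s·(1−u_t) − f·u_t = u_t·(1−s−f) + s.
Here 1−s−f = 0.642 and s = 0.012.
u_1 = 0.012000 × 0.642 + 0.012 = 0.019704.
u_2 = 0.019704 × 0.642 + 0.012 = 0.024650.
u_3 = 0.024650 × 0.642 + 0.012 = 0.027825.

Unemployment rate after three months ≈ 2.78%.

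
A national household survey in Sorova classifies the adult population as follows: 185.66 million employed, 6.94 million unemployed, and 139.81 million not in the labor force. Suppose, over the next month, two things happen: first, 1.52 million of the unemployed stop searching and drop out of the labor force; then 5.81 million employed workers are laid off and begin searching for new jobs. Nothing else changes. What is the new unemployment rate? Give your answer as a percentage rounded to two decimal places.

New unemployment rate ≈ 5.88%.

Initially, labor force = 185.66 + 6.94 = 192.60 million, so u = 6.94/192.60 = 3.60%.
After the first change, unemployed and labor force both fall by 1.52 → E = 185.66, U = 5.42, labor force = 191.08 million.
After the second change, employed falls and unemployed rises by 5.81; labor force unchanged → E = 179.85, U = 11.23, labor force = 191.08 million.
New unemployment rate = 11.23 / 191.08 = 5.88%.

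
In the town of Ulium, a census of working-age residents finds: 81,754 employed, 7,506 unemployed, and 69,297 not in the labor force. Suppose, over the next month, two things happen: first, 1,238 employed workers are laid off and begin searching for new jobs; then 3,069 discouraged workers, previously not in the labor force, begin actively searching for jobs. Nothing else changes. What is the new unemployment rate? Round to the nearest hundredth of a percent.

New unemployment rate ≈ 12.79%.

Initially, labor force = 81,754 + 7,506 = 89,260, so u = 7,506/89,260 = 8.41%.
After the first change, employed falls and unemployed rises by 1,238; labor force unchanged → E = 80,516, U = 8,744, labor force = 89,260.
After the second change, unemployed and labor force both rise by 3,069 → E = 80,516, U = 11,813, labor force = 92,329.
New unemployment rate = 11,813 / 92,329 = 12.79%.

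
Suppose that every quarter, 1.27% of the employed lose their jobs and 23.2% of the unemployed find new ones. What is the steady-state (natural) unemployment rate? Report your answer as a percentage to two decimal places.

At steady state the flows balance: s·E = f·U, so U/(E+U) = s/(s+f).
u* = 1.27 / (1.27 + 23.2) = 1.27 / 24.47 = 5.19%.

Steady-state unemployment rate ≈ 5.19%.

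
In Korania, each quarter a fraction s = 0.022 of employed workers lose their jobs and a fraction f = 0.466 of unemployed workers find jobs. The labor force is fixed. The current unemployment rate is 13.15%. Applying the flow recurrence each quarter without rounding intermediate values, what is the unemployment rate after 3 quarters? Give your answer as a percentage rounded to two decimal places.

With a fixed labor force, u_{t+1} = u_t + s·(1−u_t) − f·u_t = u_t·(1−s−f) + s.
Here 1−s−f = 0.512 and s = 0.022.
u_1 = 0.131500 × 0.512 + 0.022 = 0.089328.
u_2 = 0.089328 × 0.512 + 0.022 = 0.067736.
u_3 = 0.067736 × 0.512 + 0.022 = 0.056681.

Unemployment rate after three quarters ≈ 5.67%.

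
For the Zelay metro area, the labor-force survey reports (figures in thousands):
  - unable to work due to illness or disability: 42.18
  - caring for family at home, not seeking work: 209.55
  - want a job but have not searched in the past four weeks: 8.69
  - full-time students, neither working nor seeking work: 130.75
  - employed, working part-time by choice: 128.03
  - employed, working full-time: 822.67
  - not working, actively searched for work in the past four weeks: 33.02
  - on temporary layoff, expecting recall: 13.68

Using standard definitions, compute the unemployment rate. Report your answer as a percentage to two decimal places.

Unemployment rate ≈ 4.68%.

Employed = 128.03 + 822.67 = 950.70 thousand.
Unemployed = 33.02 + 13.68 = 46.70 thousand (jobless and actively searching, or on temporary layoff).
Labor force = 950.70 + 46.70 = 997.40 thousand.
Unemployment rate = 46.70 / 997.40 = 4.68%.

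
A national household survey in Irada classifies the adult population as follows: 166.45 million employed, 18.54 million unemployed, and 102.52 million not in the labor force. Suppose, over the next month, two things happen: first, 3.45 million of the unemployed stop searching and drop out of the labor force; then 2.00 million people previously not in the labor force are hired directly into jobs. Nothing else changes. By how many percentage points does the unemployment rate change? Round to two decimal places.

Initially, labor force = 166.45 + 18.54 = 184.99 million, so u = 18.54/184.99 = 10.02%.
After the first change, unemployed and labor force both fall by 3.45 → E = 166.45, U = 15.09, labor force = 181.54 million.
After the second change, employed and labor force both rise by 2.00; unemployed unchanged → E = 168.45, U = 15.09, labor force = 183.54 million.
New unemployment rate = 15.09 / 183.54 = 8.22%.
Change = 8.22% − 10.02% = −1.80 percentage points.

The unemployment rate changes by −1.80 percentage points.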